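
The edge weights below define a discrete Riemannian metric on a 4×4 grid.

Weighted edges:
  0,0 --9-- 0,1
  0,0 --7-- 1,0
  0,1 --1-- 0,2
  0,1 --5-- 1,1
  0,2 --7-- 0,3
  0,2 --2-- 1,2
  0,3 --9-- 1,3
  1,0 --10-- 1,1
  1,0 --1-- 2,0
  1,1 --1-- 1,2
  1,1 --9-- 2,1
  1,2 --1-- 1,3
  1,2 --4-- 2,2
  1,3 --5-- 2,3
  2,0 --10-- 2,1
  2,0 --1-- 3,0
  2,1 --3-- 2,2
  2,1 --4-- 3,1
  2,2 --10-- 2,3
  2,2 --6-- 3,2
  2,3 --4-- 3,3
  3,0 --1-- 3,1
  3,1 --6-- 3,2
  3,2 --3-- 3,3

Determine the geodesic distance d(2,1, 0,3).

Shortest path: 2,1 → 2,2 → 1,2 → 0,2 → 0,3, total weight = 16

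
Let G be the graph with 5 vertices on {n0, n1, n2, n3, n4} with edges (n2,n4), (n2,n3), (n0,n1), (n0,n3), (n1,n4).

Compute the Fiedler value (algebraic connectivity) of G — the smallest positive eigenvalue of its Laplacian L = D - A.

Degrees: deg(n0) = 2, deg(n1) = 2, deg(n2) = 2, deg(n3) = 2, deg(n4) = 2.
L = D − A with rows/columns ordered (n0, n1, n2, n3, n4):
  [ 2, -1,  0, -1,  0]
  [-1,  2,  0,  0, -1]
  [ 0,  0,  2, -1, -1]
  [-1,  0, -1,  2,  0]
  [ 0, -1, -1,  0,  2]
Characteristic polynomial: det(λI − L) = λ(λ² − 5λ + 5)².
Roots: λ = 0; (λ² − 5λ + 5) = 0 ⇒ λ = (5 ± √5)/2 ≈ 1.382, 3.618 (multiplicity 2).
(Check: the roots sum (with multiplicity) to 10, matching trace L = Σdeg = 2·5 = 10.)
Laplacian eigenvalues: [0.0, 1.382, 1.382, 3.618, 3.618]. Algebraic connectivity (smallest non-zero eigenvalue) = 1.382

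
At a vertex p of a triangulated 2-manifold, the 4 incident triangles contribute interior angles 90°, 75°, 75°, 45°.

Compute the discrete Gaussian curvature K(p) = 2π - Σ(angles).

Sum of angles = 285°. K = 360° - 285° = 75°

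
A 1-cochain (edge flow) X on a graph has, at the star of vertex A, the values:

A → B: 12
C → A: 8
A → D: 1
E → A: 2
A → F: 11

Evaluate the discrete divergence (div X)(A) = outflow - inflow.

Divergence = sum of outgoing flows = 12 + (-8) + 1 + (-2) + 11 = 14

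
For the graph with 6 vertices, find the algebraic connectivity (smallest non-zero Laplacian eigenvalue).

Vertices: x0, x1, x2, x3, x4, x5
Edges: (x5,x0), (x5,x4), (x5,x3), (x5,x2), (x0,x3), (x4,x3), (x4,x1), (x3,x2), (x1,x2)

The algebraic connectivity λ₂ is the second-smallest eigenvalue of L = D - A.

Degrees: deg(x0) = 2, deg(x1) = 2, deg(x2) = 3, deg(x3) = 4, deg(x4) = 3, deg(x5) = 4.
L = D − A with rows/columns ordered (x0, x1, x2, x3, x4, x5):
  [ 2,  0,  0, -1,  0, -1]
  [ 0,  2, -1,  0, -1,  0]
  [ 0, -1,  3, -1,  0, -1]
  [-1,  0, -1,  4, -1, -1]
  [ 0, -1,  0, -1,  3, -1]
  [-1,  0, -1, -1, -1,  4]
Characteristic polynomial: det(λI − L) = λ(λ² − 7λ + 8)(λ − 3)²(λ − 5).
Roots: λ = 0; (λ² − 7λ + 8) = 0 ⇒ λ = (7 ± √17)/2 ≈ 1.4384, 5.5616; (λ − 3) = 0 ⇒ λ = 3 (multiplicity 2); (λ − 5) = 0 ⇒ λ = 5.
(Check: the roots sum (with multiplicity) to 18, matching trace L = Σdeg = 2·9 = 18.)
Laplacian eigenvalues: [0.0, 1.4384, 3.0, 3.0, 5.0, 5.5616]. Algebraic connectivity (smallest non-zero eigenvalue) = 1.4384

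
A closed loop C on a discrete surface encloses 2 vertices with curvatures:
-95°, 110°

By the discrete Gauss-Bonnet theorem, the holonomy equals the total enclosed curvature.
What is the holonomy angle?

Holonomy = total enclosed curvature = (-95°) + 110° = 15°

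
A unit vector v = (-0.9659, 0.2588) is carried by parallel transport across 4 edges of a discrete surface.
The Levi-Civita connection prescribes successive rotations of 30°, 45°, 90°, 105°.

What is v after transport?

Total rotation: 30° + 45° + 90° + 105° = 270° ≡ -90° (mod 360°). Final vector: (0.2588, 0.9659)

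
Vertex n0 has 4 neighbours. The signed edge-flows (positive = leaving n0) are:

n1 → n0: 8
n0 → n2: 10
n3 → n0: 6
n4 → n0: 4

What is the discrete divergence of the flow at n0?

Divergence = sum of outgoing flows = (-8) + 10 + (-6) + (-4) = -8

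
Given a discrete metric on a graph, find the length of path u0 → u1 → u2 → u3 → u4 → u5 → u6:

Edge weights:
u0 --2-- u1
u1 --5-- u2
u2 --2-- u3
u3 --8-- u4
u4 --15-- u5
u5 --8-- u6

Arc length = 2 + 5 + 2 + 8 + 15 + 8 = 40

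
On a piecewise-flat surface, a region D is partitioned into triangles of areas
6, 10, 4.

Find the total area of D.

6 + 10 + 4 = 20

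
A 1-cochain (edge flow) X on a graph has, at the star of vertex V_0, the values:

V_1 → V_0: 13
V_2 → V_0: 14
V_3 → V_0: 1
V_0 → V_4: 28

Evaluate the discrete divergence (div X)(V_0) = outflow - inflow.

Divergence = sum of outgoing flows = (-13) + (-14) + (-1) + 28 = 0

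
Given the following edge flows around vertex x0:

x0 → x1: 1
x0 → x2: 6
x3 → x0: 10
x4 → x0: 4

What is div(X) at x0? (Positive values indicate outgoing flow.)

Divergence = sum of outgoing flows = 1 + 6 + (-10) + (-4) = -7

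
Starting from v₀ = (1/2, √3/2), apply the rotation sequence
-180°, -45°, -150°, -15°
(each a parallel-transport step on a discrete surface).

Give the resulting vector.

Total rotation: (-180°) + (-45°) + (-150°) + (-15°) = -390° ≡ -30° (mod 360°). Final vector: (0.8660, 0.5000)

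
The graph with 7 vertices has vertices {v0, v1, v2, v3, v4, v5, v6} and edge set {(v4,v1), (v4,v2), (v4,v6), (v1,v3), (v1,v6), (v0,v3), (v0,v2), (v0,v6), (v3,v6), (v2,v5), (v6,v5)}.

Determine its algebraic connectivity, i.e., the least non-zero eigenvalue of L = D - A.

Degrees: deg(v0) = 3, deg(v1) = 3, deg(v2) = 3, deg(v3) = 3, deg(v4) = 3, deg(v5) = 2, deg(v6) = 5.
L = D − A with rows/columns ordered (v0, v1, v2, v3, v4, v5, v6):
  [ 3,  0, -1, -1,  0,  0, -1]
  [ 0,  3,  0, -1, -1,  0, -1]
  [-1,  0,  3,  0, -1, -1,  0]
  [-1, -1,  0,  3,  0,  0, -1]
  [ 0, -1, -1,  0,  3,  0, -1]
  [ 0,  0, -1,  0,  0,  2, -1]
  [-1, -1,  0, -1, -1, -1,  5]
Characteristic polynomial: det(λI − L) = λ(λ² − 6λ + 7)(λ² − 7λ + 11)(λ² − 9λ + 17).
Roots: λ = 0; (λ² − 6λ + 7) = 0 ⇒ λ = 3 ± √2 ≈ 1.5858, 4.4142; (λ² − 7λ + 11) = 0 ⇒ λ = (7 ± √5)/2 ≈ 2.382, 4.618; (λ² − 9λ + 17) = 0 ⇒ λ = (9 ± √13)/2 ≈ 2.6972, 6.3028.
(Check: the roots sum (with multiplicity) to 22, matching trace L = Σdeg = 2·11 = 22.)
Laplacian eigenvalues: [0.0, 1.5858, 2.382, 2.6972, 4.4142, 4.618, 6.3028]. Algebraic connectivity (smallest non-zero eigenvalue) = 1.5858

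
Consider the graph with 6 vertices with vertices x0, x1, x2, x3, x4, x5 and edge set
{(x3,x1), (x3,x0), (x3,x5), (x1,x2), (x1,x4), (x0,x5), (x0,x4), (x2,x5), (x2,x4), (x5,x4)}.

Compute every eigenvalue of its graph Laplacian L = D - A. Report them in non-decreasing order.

Degrees: deg(x0) = 3, deg(x1) = 3, deg(x2) = 3, deg(x3) = 3, deg(x4) = 4, deg(x5) = 4.
L = D − A with rows/columns ordered (x0, x1, x2, x3, x4, x5):
  [ 3,  0,  0, -1, -1, -1]
  [ 0,  3, -1, -1, -1,  0]
  [ 0, -1,  3,  0, -1, -1]
  [-1, -1,  0,  3,  0, -1]
  [-1, -1, -1,  0,  4, -1]
  [-1,  0, -1, -1, -1,  4]
Characteristic polynomial: det(λI − L) = λ(λ² − 8λ + 13)(λ − 3)(λ − 4)(λ − 5).
Roots: λ = 0; (λ² − 8λ + 13) = 0 ⇒ λ = 4 ± √3 ≈ 2.2679, 5.7321; (λ − 3) = 0 ⇒ λ = 3; (λ − 4) = 0 ⇒ λ = 4; (λ − 5) = 0 ⇒ λ = 5.
(Check: the roots sum (with multiplicity) to 20, matching trace L = Σdeg = 2·10 = 20.)
Laplacian eigenvalues (increasing order): [0.0, 2.2679, 3.0, 4.0, 5.0, 5.7321]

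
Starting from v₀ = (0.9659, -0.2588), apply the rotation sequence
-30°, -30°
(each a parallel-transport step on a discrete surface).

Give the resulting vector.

Total rotation: (-30°) + (-30°) = -60°. Final vector: (0.2588, -0.9659)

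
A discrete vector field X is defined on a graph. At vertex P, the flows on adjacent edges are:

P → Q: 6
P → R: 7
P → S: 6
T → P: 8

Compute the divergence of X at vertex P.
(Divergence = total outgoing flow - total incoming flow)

Divergence = sum of outgoing flows = 6 + 7 + 6 + (-8) = 11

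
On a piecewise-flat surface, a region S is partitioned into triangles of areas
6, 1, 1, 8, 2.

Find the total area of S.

6 + 1 + 1 + 8 + 2 = 18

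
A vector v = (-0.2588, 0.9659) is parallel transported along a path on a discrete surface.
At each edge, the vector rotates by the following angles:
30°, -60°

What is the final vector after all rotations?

Total rotation: 30° + (-60°) = -30°. Final vector: (0.2588, 0.9659)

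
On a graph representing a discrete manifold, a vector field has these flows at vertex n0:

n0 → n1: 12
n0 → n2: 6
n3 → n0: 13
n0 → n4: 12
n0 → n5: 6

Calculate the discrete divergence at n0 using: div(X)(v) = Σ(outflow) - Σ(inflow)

Divergence = sum of outgoing flows = 12 + 6 + (-13) + 12 + 6 = 23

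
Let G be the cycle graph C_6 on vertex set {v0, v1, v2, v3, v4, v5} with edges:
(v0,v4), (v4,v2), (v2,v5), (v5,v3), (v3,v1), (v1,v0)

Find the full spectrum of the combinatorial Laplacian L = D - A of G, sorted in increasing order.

The cycle graph C_n has Laplacian eigenvalues λ_k = 2 − 2cos(2πk/n), k = 0, 1, …, n−1. Here n = 6:
k=0: 2 − 2cos(0) = 0.0; k=1: 2 − 2cos(π/3) = 1.0; k=2: 2 − 2cos(2π/3) = 3.0; k=3: 2 − 2cos(π) = 4.0; k=4: 2 − 2cos(4π/3) = 3.0; k=5: 2 − 2cos(5π/3) = 1.0.
Laplacian eigenvalues (increasing order): [0.0, 1.0, 1.0, 3.0, 3.0, 4.0]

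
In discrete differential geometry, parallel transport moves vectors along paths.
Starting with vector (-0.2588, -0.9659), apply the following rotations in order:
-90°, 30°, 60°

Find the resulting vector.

Total rotation: (-90°) + 30° + 60° = 0°. Final vector: (-0.2588, -0.9659)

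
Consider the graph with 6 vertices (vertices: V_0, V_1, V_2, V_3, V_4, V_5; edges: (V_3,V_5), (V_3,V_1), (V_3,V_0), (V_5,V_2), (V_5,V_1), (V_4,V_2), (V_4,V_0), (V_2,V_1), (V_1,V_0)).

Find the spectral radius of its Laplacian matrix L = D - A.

Degrees: deg(V_0) = 3, deg(V_1) = 4, deg(V_2) = 3, deg(V_3) = 3, deg(V_4) = 2, deg(V_5) = 3.
L = D − A with rows/columns ordered (V_0, V_1, V_2, V_3, V_4, V_5):
  [ 3, -1,  0, -1, -1,  0]
  [-1,  4, -1, -1,  0, -1]
  [ 0, -1,  3,  0, -1, -1]
  [-1, -1,  0,  3,  0, -1]
  [-1,  0, -1,  0,  2,  0]
  [ 0, -1, -1, -1,  0,  3]
Characteristic polynomial: det(λI − L) = λ(λ² − 7λ + 9)(λ² − 7λ + 11)(λ − 4).
Roots: λ = 0; (λ² − 7λ + 9) = 0 ⇒ λ = (7 ± √13)/2 ≈ 1.6972, 5.3028; (λ² − 7λ + 11) = 0 ⇒ λ = (7 ± √5)/2 ≈ 2.382, 4.618; (λ − 4) = 0 ⇒ λ = 4.
(Check: the roots sum (with multiplicity) to 18, matching trace L = Σdeg = 2·9 = 18.)
Laplacian eigenvalues: [0.0, 1.6972, 2.382, 4.0, 4.618, 5.3028]. Largest eigenvalue (spectral radius) = 5.3028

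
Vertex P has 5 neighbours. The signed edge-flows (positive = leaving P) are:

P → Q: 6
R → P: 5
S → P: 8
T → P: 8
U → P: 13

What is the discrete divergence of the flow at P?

Divergence = sum of outgoing flows = 6 + (-5) + (-8) + (-8) + (-13) = -28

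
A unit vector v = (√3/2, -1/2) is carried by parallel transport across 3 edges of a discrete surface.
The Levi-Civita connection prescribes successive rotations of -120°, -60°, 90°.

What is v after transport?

Total rotation: (-120°) + (-60°) + 90° = -90°. Final vector: (-0.5000, -0.8660)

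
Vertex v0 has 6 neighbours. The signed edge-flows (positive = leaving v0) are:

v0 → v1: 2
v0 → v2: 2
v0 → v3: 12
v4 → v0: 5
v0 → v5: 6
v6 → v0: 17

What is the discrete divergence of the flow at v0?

Divergence = sum of outgoing flows = 2 + 2 + 12 + (-5) + 6 + (-17) = 0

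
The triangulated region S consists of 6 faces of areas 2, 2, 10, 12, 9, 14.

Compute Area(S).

2 + 2 + 10 + 12 + 9 + 14 = 49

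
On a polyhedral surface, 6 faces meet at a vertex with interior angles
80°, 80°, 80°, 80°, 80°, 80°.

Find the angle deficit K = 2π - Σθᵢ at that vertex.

Sum of angles = 480°. K = 360° - 480° = -120° = -2π/3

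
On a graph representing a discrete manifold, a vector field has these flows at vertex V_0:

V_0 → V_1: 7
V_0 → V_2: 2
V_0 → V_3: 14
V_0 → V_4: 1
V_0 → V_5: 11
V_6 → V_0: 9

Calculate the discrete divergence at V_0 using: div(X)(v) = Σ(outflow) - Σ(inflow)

Divergence = sum of outgoing flows = 7 + 2 + 14 + 1 + 11 + (-9) = 26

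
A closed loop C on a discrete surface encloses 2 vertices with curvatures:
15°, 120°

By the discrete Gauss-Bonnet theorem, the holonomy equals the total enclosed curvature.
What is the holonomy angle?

Holonomy = total enclosed curvature = 15° + 120° = 135°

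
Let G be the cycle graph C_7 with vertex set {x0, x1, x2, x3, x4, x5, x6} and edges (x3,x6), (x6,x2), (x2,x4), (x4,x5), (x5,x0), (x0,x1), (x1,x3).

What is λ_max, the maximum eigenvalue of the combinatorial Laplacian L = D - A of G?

The cycle graph C_n has Laplacian eigenvalues λ_k = 2 − 2cos(2πk/n), k = 0, 1, …, n−1. Here n = 7:
k=0: 2 − 2cos(0) = 0.0; k=1: 2 − 2cos(2π/7) = 0.753; k=2: 2 − 2cos(4π/7) = 2.445; k=3: 2 − 2cos(6π/7) = 3.8019; k=4: 2 − 2cos(8π/7) = 3.8019; k=5: 2 − 2cos(10π/7) = 2.445; k=6: 2 − 2cos(12π/7) = 0.753.
Laplacian eigenvalues: [0.0, 0.753, 0.753, 2.445, 2.445, 3.8019, 3.8019]. Largest eigenvalue (spectral radius) = 3.8019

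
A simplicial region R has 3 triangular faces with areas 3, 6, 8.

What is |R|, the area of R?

3 + 6 + 8 = 17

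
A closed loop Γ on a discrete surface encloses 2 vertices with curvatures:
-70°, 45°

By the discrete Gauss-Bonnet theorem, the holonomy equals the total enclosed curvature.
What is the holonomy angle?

Holonomy = total enclosed curvature = (-70°) + 45° = -25°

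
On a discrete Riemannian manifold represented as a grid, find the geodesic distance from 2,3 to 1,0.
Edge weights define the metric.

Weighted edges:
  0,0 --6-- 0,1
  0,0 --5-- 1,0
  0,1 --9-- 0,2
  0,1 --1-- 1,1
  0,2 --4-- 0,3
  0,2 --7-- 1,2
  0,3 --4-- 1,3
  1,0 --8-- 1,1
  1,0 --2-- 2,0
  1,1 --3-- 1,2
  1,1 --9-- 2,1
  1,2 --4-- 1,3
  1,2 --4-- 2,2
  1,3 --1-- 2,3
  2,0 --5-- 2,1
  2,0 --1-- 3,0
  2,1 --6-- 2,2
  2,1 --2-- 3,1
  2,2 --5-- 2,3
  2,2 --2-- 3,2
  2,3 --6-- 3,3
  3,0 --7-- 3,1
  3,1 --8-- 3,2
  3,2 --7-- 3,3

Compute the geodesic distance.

Shortest path: 2,3 → 1,3 → 1,2 → 1,1 → 1,0, total weight = 16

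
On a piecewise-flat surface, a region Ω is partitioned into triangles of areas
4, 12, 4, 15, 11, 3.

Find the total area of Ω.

4 + 12 + 4 + 15 + 11 + 3 = 49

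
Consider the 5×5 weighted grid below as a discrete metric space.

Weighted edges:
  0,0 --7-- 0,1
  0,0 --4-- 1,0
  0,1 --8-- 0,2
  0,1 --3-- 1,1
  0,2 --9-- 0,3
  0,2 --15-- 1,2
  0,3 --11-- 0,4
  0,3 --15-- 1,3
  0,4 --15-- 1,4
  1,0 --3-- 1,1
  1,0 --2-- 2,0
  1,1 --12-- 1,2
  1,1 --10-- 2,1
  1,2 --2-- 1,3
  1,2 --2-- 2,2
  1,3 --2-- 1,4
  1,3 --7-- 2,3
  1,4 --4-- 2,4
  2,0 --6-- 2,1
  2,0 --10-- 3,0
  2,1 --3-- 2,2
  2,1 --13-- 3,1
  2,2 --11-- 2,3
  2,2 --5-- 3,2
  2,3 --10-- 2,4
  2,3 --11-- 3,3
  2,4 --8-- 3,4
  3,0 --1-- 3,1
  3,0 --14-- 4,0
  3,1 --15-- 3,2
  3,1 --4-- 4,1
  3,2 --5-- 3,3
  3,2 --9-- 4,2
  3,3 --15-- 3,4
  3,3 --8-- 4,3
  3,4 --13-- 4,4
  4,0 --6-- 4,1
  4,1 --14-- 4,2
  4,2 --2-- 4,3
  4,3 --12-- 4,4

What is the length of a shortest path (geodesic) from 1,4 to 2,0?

Shortest path: 1,4 → 1,3 → 1,2 → 2,2 → 2,1 → 2,0, total weight = 15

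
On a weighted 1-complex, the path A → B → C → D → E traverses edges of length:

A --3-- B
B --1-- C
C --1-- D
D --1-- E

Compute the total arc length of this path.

Arc length = 3 + 1 + 1 + 1 = 6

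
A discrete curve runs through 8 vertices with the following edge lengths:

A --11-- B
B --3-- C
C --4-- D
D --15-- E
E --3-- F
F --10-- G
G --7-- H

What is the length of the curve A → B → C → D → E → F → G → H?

Arc length = 11 + 3 + 4 + 15 + 3 + 10 + 7 = 53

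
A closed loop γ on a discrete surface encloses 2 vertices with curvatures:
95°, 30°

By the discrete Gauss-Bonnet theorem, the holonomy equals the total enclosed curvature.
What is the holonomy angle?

Holonomy = total enclosed curvature = 95° + 30° = 125°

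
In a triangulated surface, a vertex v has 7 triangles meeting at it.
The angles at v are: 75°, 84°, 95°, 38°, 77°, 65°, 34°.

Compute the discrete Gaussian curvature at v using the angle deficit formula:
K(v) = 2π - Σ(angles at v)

Sum of angles = 468°. K = 360° - 468° = -108° = -3π/5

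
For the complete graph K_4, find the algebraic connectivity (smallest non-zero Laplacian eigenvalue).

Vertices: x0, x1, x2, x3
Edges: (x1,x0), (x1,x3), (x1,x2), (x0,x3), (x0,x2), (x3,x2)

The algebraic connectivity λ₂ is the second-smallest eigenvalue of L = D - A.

For the complete graph K_n, L = nI − J (J = all-ones matrix). J has eigenvalues n (once, eigenvector 𝟙) and 0 (multiplicity n−1), so L has eigenvalues 0 (once) and n (multiplicity n−1). Here n = 4: eigenvalue 0 once and 4 with multiplicity 3.
Laplacian eigenvalues: [0.0, 4.0, 4.0, 4.0]. Algebraic connectivity (smallest non-zero eigenvalue) = 4.0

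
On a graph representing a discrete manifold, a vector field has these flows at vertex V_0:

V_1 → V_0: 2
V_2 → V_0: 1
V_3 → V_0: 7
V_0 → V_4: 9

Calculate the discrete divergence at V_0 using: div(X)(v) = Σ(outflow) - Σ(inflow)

Divergence = sum of outgoing flows = (-2) + (-1) + (-7) + 9 = -1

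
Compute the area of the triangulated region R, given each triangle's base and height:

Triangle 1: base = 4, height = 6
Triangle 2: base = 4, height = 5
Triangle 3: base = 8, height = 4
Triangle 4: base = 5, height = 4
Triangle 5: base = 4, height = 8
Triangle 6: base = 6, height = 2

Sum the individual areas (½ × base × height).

(1/2)×4×6 + (1/2)×4×5 + (1/2)×8×4 + (1/2)×5×4 + (1/2)×4×8 + (1/2)×6×2 = 70.0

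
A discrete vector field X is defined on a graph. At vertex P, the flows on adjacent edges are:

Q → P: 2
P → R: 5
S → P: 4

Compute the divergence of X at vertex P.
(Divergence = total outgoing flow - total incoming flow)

Divergence = sum of outgoing flows = (-2) + 5 + (-4) = -1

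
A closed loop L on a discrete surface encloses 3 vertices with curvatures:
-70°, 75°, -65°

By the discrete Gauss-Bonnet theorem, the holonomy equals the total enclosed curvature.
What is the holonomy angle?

Holonomy = total enclosed curvature = (-70°) + 75° + (-65°) = -60°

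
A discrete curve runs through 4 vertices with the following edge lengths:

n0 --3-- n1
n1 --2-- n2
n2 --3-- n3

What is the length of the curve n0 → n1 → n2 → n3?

Arc length = 3 + 2 + 3 = 8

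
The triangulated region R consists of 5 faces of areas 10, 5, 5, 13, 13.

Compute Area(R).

10 + 5 + 5 + 13 + 13 = 46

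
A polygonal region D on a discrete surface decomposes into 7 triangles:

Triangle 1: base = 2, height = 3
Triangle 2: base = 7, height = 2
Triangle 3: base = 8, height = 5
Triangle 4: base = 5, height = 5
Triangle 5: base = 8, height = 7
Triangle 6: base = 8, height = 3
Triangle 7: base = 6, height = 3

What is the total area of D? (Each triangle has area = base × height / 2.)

(1/2)×2×3 + (1/2)×7×2 + (1/2)×8×5 + (1/2)×5×5 + (1/2)×8×7 + (1/2)×8×3 + (1/2)×6×3 = 91.5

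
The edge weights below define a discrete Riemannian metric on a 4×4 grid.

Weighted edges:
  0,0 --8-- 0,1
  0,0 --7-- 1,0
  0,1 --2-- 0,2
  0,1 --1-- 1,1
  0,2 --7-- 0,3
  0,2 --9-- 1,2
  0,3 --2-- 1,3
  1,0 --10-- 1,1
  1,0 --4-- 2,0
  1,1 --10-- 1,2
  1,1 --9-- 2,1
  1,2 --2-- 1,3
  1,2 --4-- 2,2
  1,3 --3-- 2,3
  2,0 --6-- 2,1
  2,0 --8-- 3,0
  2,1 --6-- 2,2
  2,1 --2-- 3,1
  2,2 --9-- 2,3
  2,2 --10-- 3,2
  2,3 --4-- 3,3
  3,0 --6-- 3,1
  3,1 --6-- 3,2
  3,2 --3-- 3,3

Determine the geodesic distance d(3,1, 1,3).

Shortest path: 3,1 → 2,1 → 2,2 → 1,2 → 1,3, total weight = 14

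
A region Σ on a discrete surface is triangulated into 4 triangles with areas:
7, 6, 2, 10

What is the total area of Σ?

7 + 6 + 2 + 10 = 25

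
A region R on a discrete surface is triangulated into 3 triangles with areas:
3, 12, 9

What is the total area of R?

3 + 12 + 9 = 24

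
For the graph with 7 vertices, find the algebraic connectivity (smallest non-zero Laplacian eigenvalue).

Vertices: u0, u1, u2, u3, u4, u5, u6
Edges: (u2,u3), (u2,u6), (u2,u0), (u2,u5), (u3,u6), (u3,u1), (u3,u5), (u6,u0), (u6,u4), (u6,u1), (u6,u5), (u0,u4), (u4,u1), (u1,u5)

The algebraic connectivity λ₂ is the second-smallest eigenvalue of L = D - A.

Degrees: deg(u0) = 3, deg(u1) = 4, deg(u2) = 4, deg(u3) = 4, deg(u4) = 3, deg(u5) = 4, deg(u6) = 6.
L = D − A with rows/columns ordered (u0, u1, u2, u3, u4, u5, u6):
  [ 3,  0, -1,  0, -1,  0, -1]
  [ 0,  4,  0, -1, -1, -1, -1]
  [-1,  0,  4, -1,  0, -1, -1]
  [ 0, -1, -1,  4,  0, -1, -1]
  [-1, -1,  0,  0,  3,  0, -1]
  [ 0, -1, -1, -1,  0,  4, -1]
  [-1, -1, -1, -1, -1, -1,  6]
Characteristic polynomial: det(λI − L) = λ(λ² − 8λ + 13)(λ − 3)(λ − 5)²(λ − 7).
Roots: λ = 0; (λ² − 8λ + 13) = 0 ⇒ λ = 4 ± √3 ≈ 2.2679, 5.7321; (λ − 3) = 0 ⇒ λ = 3; (λ − 5) = 0 ⇒ λ = 5 (multiplicity 2); (λ − 7) = 0 ⇒ λ = 7.
(Check: the roots sum (with multiplicity) to 28, matching trace L = Σdeg = 2·14 = 28.)
Laplacian eigenvalues: [0.0, 2.2679, 3.0, 5.0, 5.0, 5.7321, 7.0]. Algebraic connectivity (smallest non-zero eigenvalue) = 2.2679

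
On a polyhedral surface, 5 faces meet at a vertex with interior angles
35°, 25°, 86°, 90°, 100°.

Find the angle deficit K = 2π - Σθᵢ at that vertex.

Sum of angles = 336°. K = 360° - 336° = 24° = 2π/15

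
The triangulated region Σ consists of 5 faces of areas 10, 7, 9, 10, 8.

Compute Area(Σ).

10 + 7 + 9 + 10 + 8 = 44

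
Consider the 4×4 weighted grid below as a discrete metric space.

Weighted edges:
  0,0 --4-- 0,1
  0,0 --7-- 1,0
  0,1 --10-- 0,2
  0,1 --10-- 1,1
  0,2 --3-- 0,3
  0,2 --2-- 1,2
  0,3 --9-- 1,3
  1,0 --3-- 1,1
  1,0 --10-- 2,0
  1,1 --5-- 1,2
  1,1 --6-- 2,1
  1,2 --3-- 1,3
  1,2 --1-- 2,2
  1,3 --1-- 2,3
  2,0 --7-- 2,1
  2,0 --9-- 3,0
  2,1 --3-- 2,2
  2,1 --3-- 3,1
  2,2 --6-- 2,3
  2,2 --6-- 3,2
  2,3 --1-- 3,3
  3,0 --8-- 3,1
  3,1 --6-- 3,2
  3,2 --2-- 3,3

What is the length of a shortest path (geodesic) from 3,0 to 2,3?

Shortest path: 3,0 → 3,1 → 3,2 → 3,3 → 2,3, total weight = 17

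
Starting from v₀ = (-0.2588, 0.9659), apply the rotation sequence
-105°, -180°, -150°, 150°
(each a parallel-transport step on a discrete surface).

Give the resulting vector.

Total rotation: (-105°) + (-180°) + (-150°) + 150° = -285° ≡ 75° (mod 360°). Final vector: (-1, 0)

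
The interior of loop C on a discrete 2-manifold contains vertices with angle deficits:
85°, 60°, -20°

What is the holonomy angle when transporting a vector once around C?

Holonomy = total enclosed curvature = 85° + 60° + (-20°) = 125°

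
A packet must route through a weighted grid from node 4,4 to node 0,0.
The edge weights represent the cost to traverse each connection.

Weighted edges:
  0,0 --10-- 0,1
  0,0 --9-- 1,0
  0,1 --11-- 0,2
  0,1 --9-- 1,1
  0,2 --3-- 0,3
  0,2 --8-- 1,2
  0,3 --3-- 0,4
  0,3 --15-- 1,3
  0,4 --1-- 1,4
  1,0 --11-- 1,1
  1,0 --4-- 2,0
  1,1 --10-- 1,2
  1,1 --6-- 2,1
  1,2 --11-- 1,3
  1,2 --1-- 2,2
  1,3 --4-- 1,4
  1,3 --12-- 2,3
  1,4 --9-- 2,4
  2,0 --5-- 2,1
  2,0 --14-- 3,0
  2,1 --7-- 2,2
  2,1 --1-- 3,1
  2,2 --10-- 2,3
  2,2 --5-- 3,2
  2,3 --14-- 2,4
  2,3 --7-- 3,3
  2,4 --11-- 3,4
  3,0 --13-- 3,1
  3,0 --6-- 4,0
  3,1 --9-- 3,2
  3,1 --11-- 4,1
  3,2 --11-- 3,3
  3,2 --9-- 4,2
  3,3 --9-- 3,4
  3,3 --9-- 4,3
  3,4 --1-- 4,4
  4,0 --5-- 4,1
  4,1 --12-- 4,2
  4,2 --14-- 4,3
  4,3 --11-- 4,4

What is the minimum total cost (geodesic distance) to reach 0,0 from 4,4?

Shortest path: 4,4 → 3,4 → 2,4 → 1,4 → 0,4 → 0,3 → 0,2 → 0,1 → 0,0, total weight = 49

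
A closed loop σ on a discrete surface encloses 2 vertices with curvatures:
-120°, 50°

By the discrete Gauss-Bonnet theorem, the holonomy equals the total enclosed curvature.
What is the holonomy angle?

Holonomy = total enclosed curvature = (-120°) + 50° = -70°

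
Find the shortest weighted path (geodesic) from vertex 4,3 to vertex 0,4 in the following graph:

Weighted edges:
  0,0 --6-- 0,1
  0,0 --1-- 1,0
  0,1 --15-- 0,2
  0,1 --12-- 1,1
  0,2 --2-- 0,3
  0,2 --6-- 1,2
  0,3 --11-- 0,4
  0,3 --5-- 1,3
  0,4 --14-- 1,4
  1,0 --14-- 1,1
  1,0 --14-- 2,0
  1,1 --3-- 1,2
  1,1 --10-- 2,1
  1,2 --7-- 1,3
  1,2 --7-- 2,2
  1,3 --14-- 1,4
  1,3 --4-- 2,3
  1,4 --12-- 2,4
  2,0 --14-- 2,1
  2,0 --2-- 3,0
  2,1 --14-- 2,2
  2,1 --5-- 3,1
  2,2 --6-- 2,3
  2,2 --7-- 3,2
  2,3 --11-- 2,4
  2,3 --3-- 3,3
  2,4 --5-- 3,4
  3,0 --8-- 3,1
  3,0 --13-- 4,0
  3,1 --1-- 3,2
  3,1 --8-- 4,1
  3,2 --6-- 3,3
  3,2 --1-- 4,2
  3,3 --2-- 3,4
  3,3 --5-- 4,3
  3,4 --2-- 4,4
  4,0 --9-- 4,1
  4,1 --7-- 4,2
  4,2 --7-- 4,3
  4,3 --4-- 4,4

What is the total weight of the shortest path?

Shortest path: 4,3 → 3,3 → 2,3 → 1,3 → 0,3 → 0,4, total weight = 28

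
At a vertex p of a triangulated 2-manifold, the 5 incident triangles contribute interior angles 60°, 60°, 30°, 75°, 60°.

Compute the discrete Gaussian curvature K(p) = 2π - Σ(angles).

Sum of angles = 285°. K = 360° - 285° = 75° = 5π/12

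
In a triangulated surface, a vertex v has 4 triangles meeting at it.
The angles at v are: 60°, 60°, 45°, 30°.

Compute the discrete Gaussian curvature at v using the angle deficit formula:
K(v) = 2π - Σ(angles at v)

Sum of angles = 195°. K = 360° - 195° = 165° = 11π/12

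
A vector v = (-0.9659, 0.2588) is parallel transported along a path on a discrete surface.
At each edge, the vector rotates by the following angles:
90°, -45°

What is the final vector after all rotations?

Total rotation: 90° + (-45°) = 45°. Final vector: (-0.8660, -0.5000)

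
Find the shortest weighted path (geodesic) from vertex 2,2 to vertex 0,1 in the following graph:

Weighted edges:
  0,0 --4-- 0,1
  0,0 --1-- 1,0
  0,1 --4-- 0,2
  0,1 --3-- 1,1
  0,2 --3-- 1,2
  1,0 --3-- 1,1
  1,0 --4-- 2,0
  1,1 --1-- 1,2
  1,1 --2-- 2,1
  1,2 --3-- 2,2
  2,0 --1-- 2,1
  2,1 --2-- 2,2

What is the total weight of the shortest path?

Shortest path: 2,2 → 2,1 → 1,1 → 0,1, total weight = 7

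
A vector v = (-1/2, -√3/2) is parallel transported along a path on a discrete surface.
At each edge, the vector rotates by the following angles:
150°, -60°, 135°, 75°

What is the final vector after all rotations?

Total rotation: 150° + (-60°) + 135° + 75° = 300° ≡ -60° (mod 360°). Final vector: (-1, 0)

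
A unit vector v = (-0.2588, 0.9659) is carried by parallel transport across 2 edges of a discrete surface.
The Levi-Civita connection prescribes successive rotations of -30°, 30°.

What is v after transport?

Total rotation: (-30°) + 30° = 0°. Final vector: (-0.2588, 0.9659)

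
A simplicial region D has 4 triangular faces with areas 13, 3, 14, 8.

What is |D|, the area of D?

13 + 3 + 14 + 8 = 38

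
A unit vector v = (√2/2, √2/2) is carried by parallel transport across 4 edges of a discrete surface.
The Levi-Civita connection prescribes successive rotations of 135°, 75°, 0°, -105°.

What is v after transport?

Total rotation: 135° + 75° + 0° + (-105°) = 105°. Final vector: (-0.8660, 0.5000)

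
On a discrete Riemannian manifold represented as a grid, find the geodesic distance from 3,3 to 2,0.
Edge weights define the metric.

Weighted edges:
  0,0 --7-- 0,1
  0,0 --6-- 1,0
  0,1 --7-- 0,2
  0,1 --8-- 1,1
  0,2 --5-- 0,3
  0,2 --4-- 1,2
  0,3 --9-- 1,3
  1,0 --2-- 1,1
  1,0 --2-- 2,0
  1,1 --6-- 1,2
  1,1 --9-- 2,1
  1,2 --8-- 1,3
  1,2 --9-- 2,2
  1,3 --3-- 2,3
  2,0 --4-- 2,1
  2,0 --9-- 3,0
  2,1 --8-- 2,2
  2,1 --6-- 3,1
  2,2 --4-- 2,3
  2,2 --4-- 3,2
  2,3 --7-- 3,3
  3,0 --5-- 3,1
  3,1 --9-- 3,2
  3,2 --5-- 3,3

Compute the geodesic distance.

Shortest path: 3,3 → 3,2 → 2,2 → 2,1 → 2,0, total weight = 21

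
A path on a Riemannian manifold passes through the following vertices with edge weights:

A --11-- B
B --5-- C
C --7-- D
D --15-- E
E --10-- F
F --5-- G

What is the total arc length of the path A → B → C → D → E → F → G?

Arc length = 11 + 5 + 7 + 15 + 10 + 5 = 53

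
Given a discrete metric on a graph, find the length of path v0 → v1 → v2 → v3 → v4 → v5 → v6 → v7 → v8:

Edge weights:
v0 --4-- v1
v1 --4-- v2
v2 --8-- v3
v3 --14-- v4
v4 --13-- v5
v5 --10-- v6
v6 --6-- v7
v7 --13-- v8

Arc length = 4 + 4 + 8 + 14 + 13 + 10 + 6 + 13 = 72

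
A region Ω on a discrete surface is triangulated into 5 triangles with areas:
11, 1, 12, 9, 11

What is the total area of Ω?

11 + 1 + 12 + 9 + 11 = 44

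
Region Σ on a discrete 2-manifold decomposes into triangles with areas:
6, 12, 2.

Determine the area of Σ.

6 + 12 + 2 = 20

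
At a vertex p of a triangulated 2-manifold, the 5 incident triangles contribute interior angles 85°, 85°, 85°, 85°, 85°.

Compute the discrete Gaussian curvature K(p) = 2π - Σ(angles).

Sum of angles = 425°. K = 360° - 425° = -65°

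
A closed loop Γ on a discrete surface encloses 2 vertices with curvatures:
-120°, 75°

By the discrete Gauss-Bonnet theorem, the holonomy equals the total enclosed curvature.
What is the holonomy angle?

Holonomy = total enclosed curvature = (-120°) + 75° = -45°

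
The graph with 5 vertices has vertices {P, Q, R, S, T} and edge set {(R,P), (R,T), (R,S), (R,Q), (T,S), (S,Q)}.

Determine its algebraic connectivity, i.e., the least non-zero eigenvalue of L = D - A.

Degrees: deg(P) = 1, deg(Q) = 2, deg(R) = 4, deg(S) = 3, deg(T) = 2.
L = D − A with rows/columns ordered (P, Q, R, S, T):
  [ 1,  0, -1,  0,  0]
  [ 0,  2, -1, -1,  0]
  [-1, -1,  4, -1, -1]
  [ 0, -1, -1,  3, -1]
  [ 0,  0, -1, -1,  2]
Characteristic polynomial: det(λI − L) = λ(λ − 1)(λ − 2)(λ − 4)(λ − 5).
Roots: λ = 0; (λ − 1) = 0 ⇒ λ = 1; (λ − 2) = 0 ⇒ λ = 2; (λ − 4) = 0 ⇒ λ = 4; (λ − 5) = 0 ⇒ λ = 5.
(Check: the roots sum (with multiplicity) to 12, matching trace L = Σdeg = 2·6 = 12.)
Laplacian eigenvalues: [0.0, 1.0, 2.0, 4.0, 5.0]. Algebraic connectivity (smallest non-zero eigenvalue) = 1.0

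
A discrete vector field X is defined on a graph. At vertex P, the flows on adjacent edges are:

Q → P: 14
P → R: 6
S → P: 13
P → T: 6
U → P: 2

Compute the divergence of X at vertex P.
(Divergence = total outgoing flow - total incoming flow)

Divergence = sum of outgoing flows = (-14) + 6 + (-13) + 6 + (-2) = -17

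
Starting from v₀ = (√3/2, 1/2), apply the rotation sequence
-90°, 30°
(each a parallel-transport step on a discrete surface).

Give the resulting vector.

Total rotation: (-90°) + 30° = -60°. Final vector: (0.8660, -0.5000)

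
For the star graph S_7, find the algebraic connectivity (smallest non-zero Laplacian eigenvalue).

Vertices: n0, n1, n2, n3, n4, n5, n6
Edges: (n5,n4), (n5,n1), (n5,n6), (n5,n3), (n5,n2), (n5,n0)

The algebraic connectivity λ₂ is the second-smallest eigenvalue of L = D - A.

The star S_7 is the complete bipartite graph K_{1,6} (one hub of degree 6, 6 leaves of degree 1). The Laplacian spectrum of K_{p,q} is 0, p (multiplicity q−1), q (multiplicity p−1), p+q. With p = 1, q = 6: 0 once, 1 with multiplicity 5, and 7 once. (Check: trace L = sum of degrees = 12 = 5·1 + 7.)
Laplacian eigenvalues: [0.0, 1.0, 1.0, 1.0, 1.0, 1.0, 7.0]. Algebraic connectivity (smallest non-zero eigenvalue) = 1.0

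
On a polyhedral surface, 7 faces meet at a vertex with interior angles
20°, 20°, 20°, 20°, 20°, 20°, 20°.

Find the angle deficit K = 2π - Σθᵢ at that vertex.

Sum of angles = 140°. K = 360° - 140° = 220°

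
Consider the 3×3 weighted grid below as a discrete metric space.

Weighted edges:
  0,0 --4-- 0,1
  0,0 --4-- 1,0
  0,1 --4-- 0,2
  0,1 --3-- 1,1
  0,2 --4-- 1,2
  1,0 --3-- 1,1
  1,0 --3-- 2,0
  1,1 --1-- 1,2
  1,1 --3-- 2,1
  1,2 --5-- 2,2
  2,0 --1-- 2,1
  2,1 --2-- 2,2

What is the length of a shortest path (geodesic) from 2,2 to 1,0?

Shortest path: 2,2 → 2,1 → 2,0 → 1,0, total weight = 6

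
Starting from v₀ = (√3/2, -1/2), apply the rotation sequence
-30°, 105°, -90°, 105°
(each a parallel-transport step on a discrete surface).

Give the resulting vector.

Total rotation: (-30°) + 105° + (-90°) + 105° = 90°. Final vector: (0.5000, 0.8660)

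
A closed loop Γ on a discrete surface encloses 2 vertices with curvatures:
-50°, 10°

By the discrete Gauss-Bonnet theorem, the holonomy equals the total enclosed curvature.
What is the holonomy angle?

Holonomy = total enclosed curvature = (-50°) + 10° = -40°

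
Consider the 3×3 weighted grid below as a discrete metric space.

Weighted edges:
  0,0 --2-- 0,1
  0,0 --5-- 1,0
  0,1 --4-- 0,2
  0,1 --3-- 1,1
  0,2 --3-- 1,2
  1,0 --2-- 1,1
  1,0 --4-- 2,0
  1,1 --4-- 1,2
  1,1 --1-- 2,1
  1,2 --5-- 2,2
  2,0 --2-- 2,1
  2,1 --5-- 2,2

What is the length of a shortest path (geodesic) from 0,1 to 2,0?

Shortest path: 0,1 → 1,1 → 2,1 → 2,0, total weight = 6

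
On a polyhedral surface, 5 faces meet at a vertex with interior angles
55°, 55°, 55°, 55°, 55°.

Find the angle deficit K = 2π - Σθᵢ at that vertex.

Sum of angles = 275°. K = 360° - 275° = 85°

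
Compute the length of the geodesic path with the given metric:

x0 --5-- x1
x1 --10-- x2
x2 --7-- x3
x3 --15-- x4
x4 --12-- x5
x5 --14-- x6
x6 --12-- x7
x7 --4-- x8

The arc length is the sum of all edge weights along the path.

Arc length = 5 + 10 + 7 + 15 + 12 + 14 + 12 + 4 = 79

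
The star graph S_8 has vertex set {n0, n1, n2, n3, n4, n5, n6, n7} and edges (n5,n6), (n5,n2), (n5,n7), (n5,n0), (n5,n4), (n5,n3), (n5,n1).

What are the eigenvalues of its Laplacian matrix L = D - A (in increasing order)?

The star S_8 is the complete bipartite graph K_{1,7} (one hub of degree 7, 7 leaves of degree 1). The Laplacian spectrum of K_{p,q} is 0, p (multiplicity q−1), q (multiplicity p−1), p+q. With p = 1, q = 7: 0 once, 1 with multiplicity 6, and 8 once. (Check: trace L = sum of degrees = 14 = 6·1 + 8.)
Laplacian eigenvalues (increasing order): [0.0, 1.0, 1.0, 1.0, 1.0, 1.0, 1.0, 8.0]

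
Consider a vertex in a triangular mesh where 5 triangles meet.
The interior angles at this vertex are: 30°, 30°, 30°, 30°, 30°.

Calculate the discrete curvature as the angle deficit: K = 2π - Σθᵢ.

Sum of angles = 150°. K = 360° - 150° = 210° = 7π/6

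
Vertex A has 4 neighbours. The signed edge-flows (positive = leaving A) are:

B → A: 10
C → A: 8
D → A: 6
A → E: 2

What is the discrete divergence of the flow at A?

Divergence = sum of outgoing flows = (-10) + (-8) + (-6) + 2 = -22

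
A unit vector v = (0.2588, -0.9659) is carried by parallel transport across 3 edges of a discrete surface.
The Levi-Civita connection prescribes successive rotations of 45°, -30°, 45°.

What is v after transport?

Total rotation: 45° + (-30°) + 45° = 60°. Final vector: (0.9659, -0.2588)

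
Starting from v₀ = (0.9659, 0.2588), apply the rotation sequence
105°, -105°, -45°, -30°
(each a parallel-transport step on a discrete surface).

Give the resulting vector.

Total rotation: 105° + (-105°) + (-45°) + (-30°) = -75°. Final vector: (0.5000, -0.8660)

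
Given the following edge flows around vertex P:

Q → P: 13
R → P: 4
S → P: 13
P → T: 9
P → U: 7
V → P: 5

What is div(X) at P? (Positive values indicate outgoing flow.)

Divergence = sum of outgoing flows = (-13) + (-4) + (-13) + 9 + 7 + (-5) = -19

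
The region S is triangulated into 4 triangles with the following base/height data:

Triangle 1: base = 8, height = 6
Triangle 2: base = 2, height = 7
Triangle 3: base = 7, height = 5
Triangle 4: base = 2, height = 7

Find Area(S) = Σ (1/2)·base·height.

(1/2)×8×6 + (1/2)×2×7 + (1/2)×7×5 + (1/2)×2×7 = 55.5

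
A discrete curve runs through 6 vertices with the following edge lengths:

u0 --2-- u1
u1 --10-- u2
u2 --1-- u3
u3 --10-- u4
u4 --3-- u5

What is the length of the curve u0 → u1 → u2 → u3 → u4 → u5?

Arc length = 2 + 10 + 1 + 10 + 3 = 26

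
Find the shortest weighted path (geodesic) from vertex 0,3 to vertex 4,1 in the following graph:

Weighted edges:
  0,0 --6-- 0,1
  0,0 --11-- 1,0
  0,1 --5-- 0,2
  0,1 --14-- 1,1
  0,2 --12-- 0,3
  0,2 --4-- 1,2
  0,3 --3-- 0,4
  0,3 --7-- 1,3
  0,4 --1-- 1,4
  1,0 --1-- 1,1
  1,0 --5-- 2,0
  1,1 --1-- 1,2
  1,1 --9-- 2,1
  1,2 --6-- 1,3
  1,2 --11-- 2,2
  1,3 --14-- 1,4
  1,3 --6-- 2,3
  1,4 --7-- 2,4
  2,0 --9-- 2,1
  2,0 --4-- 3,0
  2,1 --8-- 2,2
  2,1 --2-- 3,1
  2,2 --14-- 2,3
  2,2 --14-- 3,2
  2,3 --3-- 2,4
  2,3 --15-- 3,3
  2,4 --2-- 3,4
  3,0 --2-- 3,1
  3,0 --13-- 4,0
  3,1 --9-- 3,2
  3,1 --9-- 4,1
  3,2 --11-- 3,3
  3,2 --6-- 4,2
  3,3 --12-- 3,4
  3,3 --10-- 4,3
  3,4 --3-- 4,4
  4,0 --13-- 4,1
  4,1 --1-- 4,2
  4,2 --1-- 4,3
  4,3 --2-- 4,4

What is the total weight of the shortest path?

Shortest path: 0,3 → 0,4 → 1,4 → 2,4 → 3,4 → 4,4 → 4,3 → 4,2 → 4,1, total weight = 20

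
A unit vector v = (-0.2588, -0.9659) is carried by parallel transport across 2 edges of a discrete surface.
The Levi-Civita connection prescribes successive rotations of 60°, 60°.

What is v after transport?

Total rotation: 60° + 60° = 120°. Final vector: (0.9659, 0.2588)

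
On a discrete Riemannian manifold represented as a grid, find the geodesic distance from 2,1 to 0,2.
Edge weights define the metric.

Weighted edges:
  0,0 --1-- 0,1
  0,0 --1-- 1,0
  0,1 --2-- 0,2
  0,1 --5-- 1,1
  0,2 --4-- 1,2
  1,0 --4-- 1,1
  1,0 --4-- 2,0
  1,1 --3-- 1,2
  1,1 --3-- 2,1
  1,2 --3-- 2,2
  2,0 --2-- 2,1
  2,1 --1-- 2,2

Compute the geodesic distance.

Shortest path: 2,1 → 2,2 → 1,2 → 0,2, total weight = 8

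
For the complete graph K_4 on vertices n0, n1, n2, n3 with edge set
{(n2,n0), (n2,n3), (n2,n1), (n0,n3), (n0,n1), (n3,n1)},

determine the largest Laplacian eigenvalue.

For the complete graph K_n, L = nI − J (J = all-ones matrix). J has eigenvalues n (once, eigenvector 𝟙) and 0 (multiplicity n−1), so L has eigenvalues 0 (once) and n (multiplicity n−1). Here n = 4: eigenvalue 0 once and 4 with multiplicity 3.
Laplacian eigenvalues: [0.0, 4.0, 4.0, 4.0]. Largest eigenvalue (spectral radius) = 4.0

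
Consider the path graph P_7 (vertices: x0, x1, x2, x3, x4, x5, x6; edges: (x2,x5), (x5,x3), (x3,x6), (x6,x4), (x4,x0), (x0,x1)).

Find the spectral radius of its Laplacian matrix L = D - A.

The path graph P_n has Laplacian eigenvalues λ_k = 2 − 2cos(kπ/n), k = 0, 1, …, n−1. Here n = 7:
k=0: 2 − 2cos(0) = 0.0; k=1: 2 − 2cos(π/7) = 0.1981; k=2: 2 − 2cos(2π/7) = 0.753; k=3: 2 − 2cos(3π/7) = 1.555; k=4: 2 − 2cos(4π/7) = 2.445; k=5: 2 − 2cos(5π/7) = 3.247; k=6: 2 − 2cos(6π/7) = 3.8019.
Laplacian eigenvalues: [0.0, 0.1981, 0.753, 1.555, 2.445, 3.247, 3.8019]. Largest eigenvalue (spectral radius) = 3.8019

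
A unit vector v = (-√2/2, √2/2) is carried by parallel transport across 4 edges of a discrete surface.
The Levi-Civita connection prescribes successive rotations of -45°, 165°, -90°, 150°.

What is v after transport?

Total rotation: (-45°) + 165° + (-90°) + 150° = 180°. Final vector: (0.7071, -0.7071)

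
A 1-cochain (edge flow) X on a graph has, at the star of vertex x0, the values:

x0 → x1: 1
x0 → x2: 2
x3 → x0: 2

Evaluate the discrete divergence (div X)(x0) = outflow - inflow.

Divergence = sum of outgoing flows = 1 + 2 + (-2) = 1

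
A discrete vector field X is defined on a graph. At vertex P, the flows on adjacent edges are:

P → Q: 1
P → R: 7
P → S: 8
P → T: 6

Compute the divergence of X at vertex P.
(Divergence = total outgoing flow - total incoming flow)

Divergence = sum of outgoing flows = 1 + 7 + 8 + 6 = 22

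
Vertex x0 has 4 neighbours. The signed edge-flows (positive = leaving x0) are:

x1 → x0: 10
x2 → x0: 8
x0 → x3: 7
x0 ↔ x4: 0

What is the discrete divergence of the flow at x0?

Divergence = sum of outgoing flows = (-10) + (-8) + 7 + 0 = -11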